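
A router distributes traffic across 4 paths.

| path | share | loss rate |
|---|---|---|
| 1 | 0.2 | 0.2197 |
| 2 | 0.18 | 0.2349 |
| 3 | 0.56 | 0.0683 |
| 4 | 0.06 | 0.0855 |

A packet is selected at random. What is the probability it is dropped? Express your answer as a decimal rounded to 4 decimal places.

P(L) = P(L|1)·P(1) + P(L|2)·P(2) + P(L|3)·P(3) + P(L|4)·P(4)
      = 0.2197·0.2 + 0.2349·0.18 + 0.0683·0.56 + 0.0855·0.06
      = 0.04394 + 0.042282 + 0.038248 + 0.00513 = 0.1296

0.1296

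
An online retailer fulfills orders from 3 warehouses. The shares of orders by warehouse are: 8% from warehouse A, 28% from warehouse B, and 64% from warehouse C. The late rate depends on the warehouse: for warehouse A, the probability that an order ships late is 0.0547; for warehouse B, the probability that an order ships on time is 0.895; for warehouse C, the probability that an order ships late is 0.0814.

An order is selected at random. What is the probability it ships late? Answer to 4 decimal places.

P(L|B) = 1 − 0.895 = 0.105.
P(L) = P(L|A)·P(A) + P(L|B)·P(B) + P(L|C)·P(C)
      = 0.0547·0.08 + 0.105·0.28 + 0.0814·0.64
      = 0.004376 + 0.0294 + 0.052096 = 0.085872

0.0859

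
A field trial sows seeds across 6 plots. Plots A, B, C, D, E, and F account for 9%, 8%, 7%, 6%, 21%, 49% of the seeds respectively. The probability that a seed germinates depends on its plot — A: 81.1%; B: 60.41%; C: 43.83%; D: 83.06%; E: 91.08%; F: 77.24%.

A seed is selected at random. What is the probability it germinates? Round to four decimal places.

P(G) = P(G|A)·P(A) + P(G|B)·P(B) + P(G|C)·P(C) + P(G|D)·P(D) + P(G|E)·P(E) + P(G|F)·P(F)
      = 0.811·0.09 + 0.6041·0.08 + 0.4383·0.07 + 0.8306·0.06 + 0.9108·0.21 + 0.7724·0.49
      = 0.07299 + 0.048328 + 0.030681 + 0.049836 + 0.191268 + 0.378476 = 0.771579

0.7716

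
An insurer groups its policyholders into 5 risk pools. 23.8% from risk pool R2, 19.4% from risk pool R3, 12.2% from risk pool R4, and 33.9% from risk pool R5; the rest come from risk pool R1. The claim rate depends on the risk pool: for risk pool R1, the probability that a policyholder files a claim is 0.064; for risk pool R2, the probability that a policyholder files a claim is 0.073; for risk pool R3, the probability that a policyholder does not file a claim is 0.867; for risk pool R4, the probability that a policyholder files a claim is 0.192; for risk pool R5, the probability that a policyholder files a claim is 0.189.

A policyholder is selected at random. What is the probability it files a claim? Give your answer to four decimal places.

P(C) ≈ 0.1375

P(R1) = 1 − (0.238 + 0.194 + 0.122 + 0.339) = 0.107.
P(C|R3) = 1 − 0.867 = 0.133.
P(C) = P(C|R1)·P(R1) + P(C|R2)·P(R2) + P(C|R3)·P(R3) + P(C|R4)·P(R4) + P(C|R5)·P(R5)
      = 0.064·0.107 + 0.073·0.238 + 0.133·0.194 + 0.192·0.122 + 0.189·0.339
      = 0.006848 + 0.017374 + 0.025802 + 0.023424 + 0.064071 = 0.137519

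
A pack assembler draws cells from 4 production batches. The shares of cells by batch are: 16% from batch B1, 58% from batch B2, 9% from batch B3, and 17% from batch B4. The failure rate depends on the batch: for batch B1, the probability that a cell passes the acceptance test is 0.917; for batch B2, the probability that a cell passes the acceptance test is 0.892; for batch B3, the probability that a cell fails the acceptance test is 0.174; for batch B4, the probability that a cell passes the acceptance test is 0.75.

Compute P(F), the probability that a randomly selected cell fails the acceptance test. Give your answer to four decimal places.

0.1341

P(F|B1) = 1 − 0.917 = 0.083.
P(F|B2) = 1 − 0.892 = 0.108.
P(F|B4) = 1 − 0.75 = 0.25.
P(F) = P(F|B1)·P(B1) + P(F|B2)·P(B2) + P(F|B3)·P(B3) + P(F|B4)·P(B4)
      = 0.083·0.16 + 0.108·0.58 + 0.174·0.09 + 0.25·0.17
      = 0.01328 + 0.06264 + 0.01566 + 0.0425 = 0.13408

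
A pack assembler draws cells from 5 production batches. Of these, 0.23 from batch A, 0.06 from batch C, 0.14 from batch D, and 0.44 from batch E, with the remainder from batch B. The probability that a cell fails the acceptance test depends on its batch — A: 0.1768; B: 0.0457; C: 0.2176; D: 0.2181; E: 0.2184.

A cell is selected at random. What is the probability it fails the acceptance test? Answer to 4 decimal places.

0.1863

P(B) = 1 − (0.23 + 0.06 + 0.14 + 0.44) = 0.13.
Using total probability over the partition,
P(F) = P(F|A)·P(A) + P(F|B)·P(B) + P(F|C)·P(C) + P(F|D)·P(D) + P(F|E)·P(E)
      = 0.1768·0.23 + 0.0457·0.13 + 0.2176·0.06 + 0.2181·0.14 + 0.2184·0.44
      = 0.040664 + 0.005941 + 0.013056 + 0.030534 + 0.096096 = 0.186291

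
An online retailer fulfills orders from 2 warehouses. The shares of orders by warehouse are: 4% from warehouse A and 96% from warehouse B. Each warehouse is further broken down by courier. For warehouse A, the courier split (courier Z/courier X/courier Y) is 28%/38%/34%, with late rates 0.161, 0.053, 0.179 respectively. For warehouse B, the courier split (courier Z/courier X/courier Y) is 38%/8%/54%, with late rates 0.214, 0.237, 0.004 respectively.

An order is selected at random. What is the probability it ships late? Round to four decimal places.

P(L|A) = 0.28·0.161 + 0.38·0.053 + 0.34·0.179 = 0.04508 + 0.02014 + 0.06086 = 0.12608
P(L|B) = 0.38·0.214 + 0.08·0.237 + 0.54·0.004 = 0.08132 + 0.01896 + 0.00216 = 0.10244
By total probability over the outer partition,
P(L) = 0.04·0.12608 + 0.96·0.10244
      = 0.0050432 + 0.0983424 = 0.1033856

P(L) ≈ 0.1034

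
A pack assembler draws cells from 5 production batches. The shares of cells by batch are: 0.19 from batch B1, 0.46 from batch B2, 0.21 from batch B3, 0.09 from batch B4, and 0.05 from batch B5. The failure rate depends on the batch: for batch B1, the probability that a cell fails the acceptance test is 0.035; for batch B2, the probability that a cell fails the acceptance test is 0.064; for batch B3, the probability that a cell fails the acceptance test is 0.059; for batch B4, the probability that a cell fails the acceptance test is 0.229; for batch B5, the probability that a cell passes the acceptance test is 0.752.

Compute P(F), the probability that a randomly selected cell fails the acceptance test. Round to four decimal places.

P(F|B5) = 1 − 0.752 = 0.248.
By the law of total probability,
P(F) = P(F|B1)·P(B1) + P(F|B2)·P(B2) + P(F|B3)·P(B3) + P(F|B4)·P(B4) + P(F|B5)·P(B5)
      = 0.035·0.19 + 0.064·0.46 + 0.059·0.21 + 0.229·0.09 + 0.248·0.05
      = 0.00665 + 0.02944 + 0.01239 + 0.02061 + 0.0124 = 0.08149

0.0815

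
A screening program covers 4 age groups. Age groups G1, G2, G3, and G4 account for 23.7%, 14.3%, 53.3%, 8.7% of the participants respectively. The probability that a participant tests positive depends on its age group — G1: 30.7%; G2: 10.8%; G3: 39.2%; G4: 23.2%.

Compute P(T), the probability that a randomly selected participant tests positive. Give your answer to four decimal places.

0.3173

P(T) = P(T|G1)·P(G1) + P(T|G2)·P(G2) + P(T|G3)·P(G3) + P(T|G4)·P(G4)
      = 0.307·0.237 + 0.108·0.143 + 0.392·0.533 + 0.232·0.087
      = 0.072759 + 0.015444 + 0.208936 + 0.020184 = 0.317323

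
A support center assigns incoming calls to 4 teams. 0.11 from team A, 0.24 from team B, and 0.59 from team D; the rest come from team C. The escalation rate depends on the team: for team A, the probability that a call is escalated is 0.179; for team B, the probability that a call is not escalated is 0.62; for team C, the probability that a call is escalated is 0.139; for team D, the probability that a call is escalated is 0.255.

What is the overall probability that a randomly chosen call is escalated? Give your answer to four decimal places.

P(C) = 1 − (0.11 + 0.24 + 0.59) = 0.06.
P(E|B) = 1 − 0.62 = 0.38.
P(E) = P(E|A)·P(A) + P(E|B)·P(B) + P(E|C)·P(C) + P(E|D)·P(D)
      = 0.179·0.11 + 0.38·0.24 + 0.139·0.06 + 0.255·0.59
      = 0.01969 + 0.0912 + 0.00834 + 0.15045 = 0.26968

0.2697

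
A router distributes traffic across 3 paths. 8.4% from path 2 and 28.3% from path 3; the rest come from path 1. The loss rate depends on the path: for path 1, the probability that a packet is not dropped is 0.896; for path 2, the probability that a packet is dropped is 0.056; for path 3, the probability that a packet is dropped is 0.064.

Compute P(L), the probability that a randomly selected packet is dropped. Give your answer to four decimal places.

P(1) = 1 − (0.084 + 0.283) = 0.633.
P(L|1) = 1 − 0.896 = 0.104.
Using total probability over the partition,
P(L) = P(L|1)·P(1) + P(L|2)·P(2) + P(L|3)·P(3)
      = 0.104·0.633 + 0.056·0.084 + 0.064·0.283
      = 0.065832 + 0.004704 + 0.018112 = 0.088648

P(L) ≈ 0.0886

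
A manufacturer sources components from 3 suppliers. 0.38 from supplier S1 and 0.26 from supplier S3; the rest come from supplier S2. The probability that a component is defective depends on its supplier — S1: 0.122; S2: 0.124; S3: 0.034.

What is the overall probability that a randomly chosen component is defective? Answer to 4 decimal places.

P(S2) = 1 − (0.38 + 0.26) = 0.36.
Using total probability over the partition,
P(D) = P(D|S1)·P(S1) + P(D|S2)·P(S2) + P(D|S3)·P(S3)
      = 0.122·0.38 + 0.124·0.36 + 0.034·0.26
      = 0.04636 + 0.04464 + 0.00884 = 0.09984

P(D) ≈ 0.0998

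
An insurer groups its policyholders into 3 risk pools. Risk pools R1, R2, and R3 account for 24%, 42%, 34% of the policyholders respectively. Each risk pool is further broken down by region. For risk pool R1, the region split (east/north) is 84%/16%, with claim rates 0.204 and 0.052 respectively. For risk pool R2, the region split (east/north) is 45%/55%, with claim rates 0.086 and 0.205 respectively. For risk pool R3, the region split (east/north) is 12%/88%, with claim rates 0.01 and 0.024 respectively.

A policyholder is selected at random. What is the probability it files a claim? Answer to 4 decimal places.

P(C|R1) = 0.84·0.204 + 0.16·0.052 = 0.17136 + 0.00832 = 0.17968
P(C|R2) = 0.45·0.086 + 0.55·0.205 = 0.0387 + 0.11275 = 0.15145
P(C|R3) = 0.12·0.01 + 0.88·0.024 = 0.0012 + 0.02112 = 0.02232
Then overall,
P(C) = 0.24·0.17968 + 0.42·0.15145 + 0.34·0.02232
      = 0.0431232 + 0.063609 + 0.0075888 = 0.114321

0.1143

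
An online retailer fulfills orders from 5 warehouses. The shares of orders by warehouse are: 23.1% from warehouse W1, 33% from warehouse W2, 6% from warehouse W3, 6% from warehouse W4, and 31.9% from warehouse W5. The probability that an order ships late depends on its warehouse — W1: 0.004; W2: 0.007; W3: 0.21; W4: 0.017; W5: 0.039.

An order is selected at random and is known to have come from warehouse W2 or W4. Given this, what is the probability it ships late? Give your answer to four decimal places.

Let S = {W2, W4}.
P(S) = 0.33 + 0.06 = 0.39.
P(L ∩ S) = 0.007·0.33 + 0.017·0.06 = 0.00231 + 0.00102 = 0.00333.
P(L | S) = 0.00333 / 0.39 = 0.008538…

0.0085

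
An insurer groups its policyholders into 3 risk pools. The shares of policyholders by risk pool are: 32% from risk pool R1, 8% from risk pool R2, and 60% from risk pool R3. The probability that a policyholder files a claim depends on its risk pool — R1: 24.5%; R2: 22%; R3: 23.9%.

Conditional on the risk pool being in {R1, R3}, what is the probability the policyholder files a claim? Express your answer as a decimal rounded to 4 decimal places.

P(C|S) ≈ 0.2411

Let S = {R1, R3}.
P(S) = 0.32 + 0.6 = 0.92.
P(C ∩ S) = 0.245·0.32 + 0.239·0.6 = 0.0784 + 0.1434 = 0.2218.
P(C | S) = 0.2218 / 0.92 = 0.241087…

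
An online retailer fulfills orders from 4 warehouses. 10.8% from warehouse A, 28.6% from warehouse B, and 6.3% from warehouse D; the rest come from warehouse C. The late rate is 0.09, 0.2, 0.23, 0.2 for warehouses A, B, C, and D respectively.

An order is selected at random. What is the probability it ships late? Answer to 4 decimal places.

P(C) = 1 − (0.108 + 0.286 + 0.063) = 0.543.
By the law of total probability,
P(L) = P(L|A)·P(A) + P(L|B)·P(B) + P(L|C)·P(C) + P(L|D)·P(D)
      = 0.09·0.108 + 0.2·0.286 + 0.23·0.543 + 0.2·0.063
      = 0.00972 + 0.0572 + 0.12489 + 0.0126 = 0.20441

0.2044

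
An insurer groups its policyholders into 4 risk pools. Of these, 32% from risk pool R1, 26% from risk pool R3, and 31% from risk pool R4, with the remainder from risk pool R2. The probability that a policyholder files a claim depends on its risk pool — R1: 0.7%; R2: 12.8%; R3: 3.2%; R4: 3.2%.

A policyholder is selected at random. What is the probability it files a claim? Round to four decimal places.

P(R2) = 1 − (0.32 + 0.26 + 0.31) = 0.11.
P(C) = P(C|R1)·P(R1) + P(C|R2)·P(R2) + P(C|R3)·P(R3) + P(C|R4)·P(R4)
      = 0.007·0.32 + 0.128·0.11 + 0.032·0.26 + 0.032·0.31
      = 0.00224 + 0.01408 + 0.00832 + 0.00992 = 0.03456

0.0346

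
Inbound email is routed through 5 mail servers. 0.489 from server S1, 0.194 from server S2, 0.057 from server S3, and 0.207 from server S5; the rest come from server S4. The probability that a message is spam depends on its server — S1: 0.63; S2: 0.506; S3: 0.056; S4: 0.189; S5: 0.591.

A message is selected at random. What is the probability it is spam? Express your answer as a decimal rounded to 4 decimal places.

P(S4) = 1 − (0.489 + 0.194 + 0.057 + 0.207) = 0.053.
P(S) = P(S|S1)·P(S1) + P(S|S2)·P(S2) + P(S|S3)·P(S3) + P(S|S4)·P(S4) + P(S|S5)·P(S5)
      = 0.63·0.489 + 0.506·0.194 + 0.056·0.057 + 0.189·0.053 + 0.591·0.207
      = 0.30807 + 0.098164 + 0.003192 + 0.010017 + 0.122337 = 0.54178

P(S) ≈ 0.5418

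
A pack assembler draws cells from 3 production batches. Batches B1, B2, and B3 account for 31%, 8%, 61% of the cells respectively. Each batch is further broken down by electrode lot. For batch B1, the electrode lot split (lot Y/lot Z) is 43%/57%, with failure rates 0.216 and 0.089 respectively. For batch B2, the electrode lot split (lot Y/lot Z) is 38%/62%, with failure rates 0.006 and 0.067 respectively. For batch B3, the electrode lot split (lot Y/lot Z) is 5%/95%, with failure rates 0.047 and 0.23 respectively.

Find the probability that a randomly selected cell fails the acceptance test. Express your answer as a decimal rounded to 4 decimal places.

P(F|B1) = 0.43·0.216 + 0.57·0.089 = 0.09288 + 0.05073 = 0.14361
P(F|B2) = 0.38·0.006 + 0.62·0.067 = 0.00228 + 0.04154 = 0.04382
P(F|B3) = 0.05·0.047 + 0.95·0.23 = 0.00235 + 0.2185 = 0.22085
Then overall,
P(F) = 0.31·0.14361 + 0.08·0.04382 + 0.61·0.22085
      = 0.0445191 + 0.0035056 + 0.1347185 = 0.1827432

0.1827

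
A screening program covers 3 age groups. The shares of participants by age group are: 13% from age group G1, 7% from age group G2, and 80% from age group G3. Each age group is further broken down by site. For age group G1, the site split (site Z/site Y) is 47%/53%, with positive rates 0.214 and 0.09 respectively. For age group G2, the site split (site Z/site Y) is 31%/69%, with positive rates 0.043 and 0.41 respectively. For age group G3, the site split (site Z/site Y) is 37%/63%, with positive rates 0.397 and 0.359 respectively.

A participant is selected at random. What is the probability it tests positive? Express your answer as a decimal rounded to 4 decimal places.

P(T) ≈ 0.3385

P(T|G1) = 0.47·0.214 + 0.53·0.09 = 0.10058 + 0.0477 = 0.14828
P(T|G2) = 0.31·0.043 + 0.69·0.41 = 0.01333 + 0.2829 = 0.29623
P(T|G3) = 0.37·0.397 + 0.63·0.359 = 0.14689 + 0.22617 = 0.37306
Then overall,
P(T) = 0.13·0.14828 + 0.07·0.29623 + 0.8·0.37306
      = 0.0192764 + 0.0207361 + 0.298448 = 0.3384605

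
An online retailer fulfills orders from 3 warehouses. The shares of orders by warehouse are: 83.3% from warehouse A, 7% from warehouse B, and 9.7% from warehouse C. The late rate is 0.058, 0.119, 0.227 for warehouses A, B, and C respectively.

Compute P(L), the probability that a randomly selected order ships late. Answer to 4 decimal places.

0.0787

P(L) = P(L|A)·P(A) + P(L|B)·P(B) + P(L|C)·P(C)
      = 0.058·0.833 + 0.119·0.07 + 0.227·0.097
      = 0.048314 + 0.00833 + 0.022019 = 0.078663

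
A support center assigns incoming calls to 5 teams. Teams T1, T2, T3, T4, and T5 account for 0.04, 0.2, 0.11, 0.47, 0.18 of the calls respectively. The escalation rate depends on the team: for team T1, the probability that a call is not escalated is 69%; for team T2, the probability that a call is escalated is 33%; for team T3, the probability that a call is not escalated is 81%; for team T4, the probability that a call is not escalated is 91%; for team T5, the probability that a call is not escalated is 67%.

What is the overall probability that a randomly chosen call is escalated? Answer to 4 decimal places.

P(E) ≈ 0.2010

P(E|T1) = 1 − 0.69 = 0.31.
P(E|T3) = 1 − 0.81 = 0.19.
P(E|T4) = 1 − 0.91 = 0.09.
P(E|T5) = 1 − 0.67 = 0.33.
P(E) = P(E|T1)·P(T1) + P(E|T2)·P(T2) + P(E|T3)·P(T3) + P(E|T4)·P(T4) + P(E|T5)·P(T5)
      = 0.31·0.04 + 0.33·0.2 + 0.19·0.11 + 0.09·0.47 + 0.33·0.18
      = 0.0124 + 0.066 + 0.0209 + 0.0423 + 0.0594 = 0.201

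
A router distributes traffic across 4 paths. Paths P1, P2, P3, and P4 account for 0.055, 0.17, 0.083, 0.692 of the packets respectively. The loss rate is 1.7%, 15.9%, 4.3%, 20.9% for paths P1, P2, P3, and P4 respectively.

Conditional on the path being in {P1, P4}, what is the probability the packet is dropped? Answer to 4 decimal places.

P(L|S) ≈ 0.1949

Let S = {P1, P4}.
P(S) = 0.055 + 0.692 = 0.747.
P(L ∩ S) = 0.017·0.055 + 0.209·0.692 = 0.000935 + 0.144628 = 0.145563.
P(L | S) = 0.145563 / 0.747 = 0.194863…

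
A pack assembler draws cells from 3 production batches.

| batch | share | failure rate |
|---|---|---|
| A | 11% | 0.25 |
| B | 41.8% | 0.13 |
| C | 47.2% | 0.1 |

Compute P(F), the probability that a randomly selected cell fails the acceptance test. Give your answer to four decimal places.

0.1290

P(F) = P(F|A)·P(A) + P(F|B)·P(B) + P(F|C)·P(C)
      = 0.25·0.11 + 0.13·0.418 + 0.1·0.472
      = 0.0275 + 0.05434 + 0.0472 = 0.12904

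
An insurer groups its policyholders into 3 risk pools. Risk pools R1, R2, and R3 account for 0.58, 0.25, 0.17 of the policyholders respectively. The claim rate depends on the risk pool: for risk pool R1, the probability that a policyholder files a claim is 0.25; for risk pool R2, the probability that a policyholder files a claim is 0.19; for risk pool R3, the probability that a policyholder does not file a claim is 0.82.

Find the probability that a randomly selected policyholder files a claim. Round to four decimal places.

P(C) ≈ 0.2231

P(C|R3) = 1 − 0.82 = 0.18.
By the law of total probability,
P(C) = P(C|R1)·P(R1) + P(C|R2)·P(R2) + P(C|R3)·P(R3)
      = 0.25·0.58 + 0.19·0.25 + 0.18·0.17
      = 0.145 + 0.0475 + 0.0306 = 0.2231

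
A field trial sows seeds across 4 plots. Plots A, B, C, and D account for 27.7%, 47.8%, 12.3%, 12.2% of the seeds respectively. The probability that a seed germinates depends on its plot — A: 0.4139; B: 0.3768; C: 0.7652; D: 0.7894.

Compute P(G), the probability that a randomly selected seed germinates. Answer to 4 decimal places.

P(G) ≈ 0.4852

P(G) = P(G|A)·P(A) + P(G|B)·P(B) + P(G|C)·P(C) + P(G|D)·P(D)
      = 0.4139·0.277 + 0.3768·0.478 + 0.7652·0.123 + 0.7894·0.122
      = 0.1146503 + 0.1801104 + 0.0941196 + 0.0963068 = 0.4851871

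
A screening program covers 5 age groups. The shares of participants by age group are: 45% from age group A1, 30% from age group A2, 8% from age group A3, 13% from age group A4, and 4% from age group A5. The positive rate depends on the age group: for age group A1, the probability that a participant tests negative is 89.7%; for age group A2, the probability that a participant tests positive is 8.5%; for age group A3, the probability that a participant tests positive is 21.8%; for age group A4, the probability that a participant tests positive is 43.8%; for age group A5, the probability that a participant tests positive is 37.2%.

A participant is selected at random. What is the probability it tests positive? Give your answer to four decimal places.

P(T|A1) = 1 − 0.897 = 0.103.
P(T) = P(T|A1)·P(A1) + P(T|A2)·P(A2) + P(T|A3)·P(A3) + P(T|A4)·P(A4) + P(T|A5)·P(A5)
      = 0.103·0.45 + 0.085·0.3 + 0.218·0.08 + 0.438·0.13 + 0.372·0.04
      = 0.04635 + 0.0255 + 0.01744 + 0.05694 + 0.01488 = 0.16111

0.1611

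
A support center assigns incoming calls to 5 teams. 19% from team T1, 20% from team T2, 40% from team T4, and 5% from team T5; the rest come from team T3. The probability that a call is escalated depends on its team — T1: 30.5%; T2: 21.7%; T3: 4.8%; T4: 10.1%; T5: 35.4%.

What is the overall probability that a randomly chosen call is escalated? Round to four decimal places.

0.1671

P(T3) = 1 − (0.19 + 0.2 + 0.4 + 0.05) = 0.16.
P(E) = P(E|T1)·P(T1) + P(E|T2)·P(T2) + P(E|T3)·P(T3) + P(E|T4)·P(T4) + P(E|T5)·P(T5)
      = 0.305·0.19 + 0.217·0.2 + 0.048·0.16 + 0.101·0.4 + 0.354·0.05
      = 0.05795 + 0.0434 + 0.00768 + 0.0404 + 0.0177 = 0.16713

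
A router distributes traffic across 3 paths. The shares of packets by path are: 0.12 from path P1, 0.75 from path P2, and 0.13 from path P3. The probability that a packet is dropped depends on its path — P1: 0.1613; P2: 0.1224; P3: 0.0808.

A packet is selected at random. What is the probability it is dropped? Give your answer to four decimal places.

Using total probability over the partition,
P(L) = P(L|P1)·P(P1) + P(L|P2)·P(P2) + P(L|P3)·P(P3)
      = 0.1613·0.12 + 0.1224·0.75 + 0.0808·0.13
      = 0.019356 + 0.0918 + 0.010504 = 0.12166

P(L) ≈ 0.1217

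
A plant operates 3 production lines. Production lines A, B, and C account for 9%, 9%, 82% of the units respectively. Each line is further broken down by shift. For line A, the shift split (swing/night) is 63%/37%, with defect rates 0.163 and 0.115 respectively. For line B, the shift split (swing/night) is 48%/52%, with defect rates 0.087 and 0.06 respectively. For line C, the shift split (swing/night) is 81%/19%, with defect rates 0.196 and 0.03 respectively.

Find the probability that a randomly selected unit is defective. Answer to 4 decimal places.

0.1545

P(D|A) = 0.63·0.163 + 0.37·0.115 = 0.10269 + 0.04255 = 0.14524
P(D|B) = 0.48·0.087 + 0.52·0.06 = 0.04176 + 0.0312 = 0.07296
P(D|C) = 0.81·0.196 + 0.19·0.03 = 0.15876 + 0.0057 = 0.16446
Then overall,
P(D) = 0.09·0.14524 + 0.09·0.07296 + 0.82·0.16446
      = 0.0130716 + 0.0065664 + 0.1348572 = 0.1544952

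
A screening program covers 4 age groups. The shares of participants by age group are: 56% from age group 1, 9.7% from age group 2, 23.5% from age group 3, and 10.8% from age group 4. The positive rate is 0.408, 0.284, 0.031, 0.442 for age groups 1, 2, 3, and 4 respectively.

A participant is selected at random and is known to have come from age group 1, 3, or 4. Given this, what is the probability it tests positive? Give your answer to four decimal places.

P(T|S) ≈ 0.3140

Let S = {1, 3, 4}.
P(S) = 0.56 + 0.235 + 0.108 = 0.903.
P(T ∩ S) = 0.408·0.56 + 0.031·0.235 + 0.442·0.108 = 0.22848 + 0.007285 + 0.047736 = 0.283501.
P(T | S) = 0.283501 / 0.903 = 0.313955…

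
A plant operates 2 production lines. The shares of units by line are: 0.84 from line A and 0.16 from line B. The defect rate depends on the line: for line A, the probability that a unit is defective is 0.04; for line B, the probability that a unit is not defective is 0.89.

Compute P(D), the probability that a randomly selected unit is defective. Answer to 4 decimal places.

0.0512

P(D|B) = 1 − 0.89 = 0.11.
Summing over the partition,
P(D) = P(D|A)·P(A) + P(D|B)·P(B)
      = 0.04·0.84 + 0.11·0.16
      = 0.0336 + 0.0176 = 0.0512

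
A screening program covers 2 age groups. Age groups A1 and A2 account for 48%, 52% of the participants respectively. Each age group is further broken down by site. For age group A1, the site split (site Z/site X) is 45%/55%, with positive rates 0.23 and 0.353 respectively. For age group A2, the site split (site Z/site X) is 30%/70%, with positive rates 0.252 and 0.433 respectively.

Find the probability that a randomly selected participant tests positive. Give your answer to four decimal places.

P(T) ≈ 0.3398

P(T|A1) = 0.45·0.23 + 0.55·0.353 = 0.1035 + 0.19415 = 0.29765
P(T|A2) = 0.3·0.252 + 0.7·0.433 = 0.0756 + 0.3031 = 0.3787
Then overall,
P(T) = 0.48·0.29765 + 0.52·0.3787
      = 0.142872 + 0.196924 = 0.339796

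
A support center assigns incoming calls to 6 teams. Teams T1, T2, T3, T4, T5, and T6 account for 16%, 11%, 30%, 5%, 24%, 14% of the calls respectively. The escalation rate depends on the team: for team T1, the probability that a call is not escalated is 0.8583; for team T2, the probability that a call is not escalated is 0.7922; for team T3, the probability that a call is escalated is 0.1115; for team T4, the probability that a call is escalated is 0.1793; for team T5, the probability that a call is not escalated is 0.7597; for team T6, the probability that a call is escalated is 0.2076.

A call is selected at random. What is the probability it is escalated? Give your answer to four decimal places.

P(E|T1) = 1 − 0.8583 = 0.1417.
P(E|T2) = 1 − 0.7922 = 0.2078.
P(E|T5) = 1 − 0.7597 = 0.2403.
P(E) = P(E|T1)·P(T1) + P(E|T2)·P(T2) + P(E|T3)·P(T3) + P(E|T4)·P(T4) + P(E|T5)·P(T5) + P(E|T6)·P(T6)
      = 0.1417·0.16 + 0.2078·0.11 + 0.1115·0.3 + 0.1793·0.05 + 0.2403·0.24 + 0.2076·0.14
      = 0.022672 + 0.022858 + 0.03345 + 0.008965 + 0.057672 + 0.029064 = 0.174681

P(E) ≈ 0.1747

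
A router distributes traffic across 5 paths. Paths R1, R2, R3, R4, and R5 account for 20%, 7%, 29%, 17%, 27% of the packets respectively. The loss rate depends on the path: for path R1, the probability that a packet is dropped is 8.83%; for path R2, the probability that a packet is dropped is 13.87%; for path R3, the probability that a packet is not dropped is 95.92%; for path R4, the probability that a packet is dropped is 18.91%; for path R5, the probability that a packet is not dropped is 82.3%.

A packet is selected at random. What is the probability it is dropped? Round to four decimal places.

P(L|R3) = 1 − 0.9592 = 0.0408.
P(L|R5) = 1 − 0.823 = 0.177.
P(L) = P(L|R1)·P(R1) + P(L|R2)·P(R2) + P(L|R3)·P(R3) + P(L|R4)·P(R4) + P(L|R5)·P(R5)
      = 0.0883·0.2 + 0.1387·0.07 + 0.0408·0.29 + 0.1891·0.17 + 0.177·0.27
      = 0.01766 + 0.009709 + 0.011832 + 0.032147 + 0.04779 = 0.119138

P(L) ≈ 0.1191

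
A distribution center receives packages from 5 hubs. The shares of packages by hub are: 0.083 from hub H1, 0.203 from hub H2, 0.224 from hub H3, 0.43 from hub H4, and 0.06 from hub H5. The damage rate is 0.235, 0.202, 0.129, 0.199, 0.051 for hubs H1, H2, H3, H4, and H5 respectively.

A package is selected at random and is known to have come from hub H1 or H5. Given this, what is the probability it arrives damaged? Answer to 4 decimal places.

0.1578

Let S = {H1, H5}.
P(S) = 0.083 + 0.06 = 0.143.
P(D ∩ S) = 0.235·0.083 + 0.051·0.06 = 0.019505 + 0.00306 = 0.022565.
P(D | S) = 0.022565 / 0.143 = 0.157797…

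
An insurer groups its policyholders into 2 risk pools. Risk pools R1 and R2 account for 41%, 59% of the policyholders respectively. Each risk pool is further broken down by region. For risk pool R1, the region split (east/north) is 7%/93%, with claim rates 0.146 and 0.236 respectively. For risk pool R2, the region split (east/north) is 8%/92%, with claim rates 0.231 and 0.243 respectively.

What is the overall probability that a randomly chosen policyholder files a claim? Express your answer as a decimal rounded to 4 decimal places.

0.2370

P(C|R1) = 0.07·0.146 + 0.93·0.236 = 0.01022 + 0.21948 = 0.2297
P(C|R2) = 0.08·0.231 + 0.92·0.243 = 0.01848 + 0.22356 = 0.24204
By total probability over the outer partition,
P(C) = 0.41·0.2297 + 0.59·0.24204
      = 0.094177 + 0.1428036 = 0.2369806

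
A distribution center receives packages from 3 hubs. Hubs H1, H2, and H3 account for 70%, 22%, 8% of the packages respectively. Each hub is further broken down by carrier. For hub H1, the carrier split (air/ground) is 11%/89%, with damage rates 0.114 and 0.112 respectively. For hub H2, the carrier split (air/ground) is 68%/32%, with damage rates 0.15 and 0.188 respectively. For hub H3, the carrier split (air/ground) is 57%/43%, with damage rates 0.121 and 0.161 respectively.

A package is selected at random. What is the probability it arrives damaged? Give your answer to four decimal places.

P(D|H1) = 0.11·0.114 + 0.89·0.112 = 0.01254 + 0.09968 = 0.11222
P(D|H2) = 0.68·0.15 + 0.32·0.188 = 0.102 + 0.06016 = 0.16216
P(D|H3) = 0.57·0.121 + 0.43·0.161 = 0.06897 + 0.06923 = 0.1382
Then overall,
P(D) = 0.7·0.11222 + 0.22·0.16216 + 0.08·0.1382
      = 0.078554 + 0.0356752 + 0.011056 = 0.1252852

P(D) ≈ 0.1253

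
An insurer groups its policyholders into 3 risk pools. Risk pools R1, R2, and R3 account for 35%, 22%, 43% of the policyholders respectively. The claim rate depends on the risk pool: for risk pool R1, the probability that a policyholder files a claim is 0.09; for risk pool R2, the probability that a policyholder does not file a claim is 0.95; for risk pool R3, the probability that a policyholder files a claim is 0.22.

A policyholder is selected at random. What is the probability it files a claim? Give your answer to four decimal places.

0.1371

P(C|R2) = 1 − 0.95 = 0.05.
P(C) = P(C|R1)·P(R1) + P(C|R2)·P(R2) + P(C|R3)·P(R3)
      = 0.09·0.35 + 0.05·0.22 + 0.22·0.43
      = 0.0315 + 0.011 + 0.0946 = 0.1371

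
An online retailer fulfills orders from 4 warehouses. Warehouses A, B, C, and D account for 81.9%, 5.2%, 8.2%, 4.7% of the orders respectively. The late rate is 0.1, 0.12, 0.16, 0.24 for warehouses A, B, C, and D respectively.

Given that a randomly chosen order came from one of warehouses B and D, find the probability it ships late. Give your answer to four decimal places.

0.1770

Let S = {B, D}.
P(S) = 0.052 + 0.047 = 0.099.
P(L ∩ S) = 0.12·0.052 + 0.24·0.047 = 0.00624 + 0.01128 = 0.01752.
P(L | S) = 0.01752 / 0.099 = 0.176970…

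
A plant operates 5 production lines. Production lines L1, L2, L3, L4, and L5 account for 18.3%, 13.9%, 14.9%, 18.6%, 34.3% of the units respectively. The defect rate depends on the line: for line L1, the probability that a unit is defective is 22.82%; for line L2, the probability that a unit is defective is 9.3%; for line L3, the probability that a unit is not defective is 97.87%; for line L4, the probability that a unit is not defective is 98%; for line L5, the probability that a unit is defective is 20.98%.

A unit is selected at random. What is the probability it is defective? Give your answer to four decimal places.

P(D|L3) = 1 − 0.9787 = 0.0213.
P(D|L4) = 1 − 0.98 = 0.02.
P(D) = P(D|L1)·P(L1) + P(D|L2)·P(L2) + P(D|L3)·P(L3) + P(D|L4)·P(L4) + P(D|L5)·P(L5)
      = 0.2282·0.183 + 0.093·0.139 + 0.0213·0.149 + 0.02·0.186 + 0.2098·0.343
      = 0.0417606 + 0.012927 + 0.0031737 + 0.00372 + 0.0719614 = 0.1335427

0.1335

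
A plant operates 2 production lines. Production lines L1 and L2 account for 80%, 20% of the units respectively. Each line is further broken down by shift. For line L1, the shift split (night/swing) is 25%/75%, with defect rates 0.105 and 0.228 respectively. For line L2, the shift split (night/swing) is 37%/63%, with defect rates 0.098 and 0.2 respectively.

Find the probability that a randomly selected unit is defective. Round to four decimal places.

0.1903

P(D|L1) = 0.25·0.105 + 0.75·0.228 = 0.02625 + 0.171 = 0.19725
P(D|L2) = 0.37·0.098 + 0.63·0.2 = 0.03626 + 0.126 = 0.16226
By total probability over the outer partition,
P(D) = 0.8·0.19725 + 0.2·0.16226
      = 0.1578 + 0.032452 = 0.190252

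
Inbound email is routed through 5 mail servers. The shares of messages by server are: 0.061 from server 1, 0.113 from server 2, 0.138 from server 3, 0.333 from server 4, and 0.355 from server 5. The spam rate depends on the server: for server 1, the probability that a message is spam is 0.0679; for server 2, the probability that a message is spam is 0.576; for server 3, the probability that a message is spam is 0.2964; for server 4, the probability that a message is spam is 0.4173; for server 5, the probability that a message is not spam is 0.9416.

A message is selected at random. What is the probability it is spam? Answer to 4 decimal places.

0.2698

P(S|5) = 1 − 0.9416 = 0.0584.
P(S) = P(S|1)·P(1) + P(S|2)·P(2) + P(S|3)·P(3) + P(S|4)·P(4) + P(S|5)·P(5)
      = 0.0679·0.061 + 0.576·0.113 + 0.2964·0.138 + 0.4173·0.333 + 0.0584·0.355
      = 0.0041419 + 0.065088 + 0.0409032 + 0.1389609 + 0.020732 = 0.269826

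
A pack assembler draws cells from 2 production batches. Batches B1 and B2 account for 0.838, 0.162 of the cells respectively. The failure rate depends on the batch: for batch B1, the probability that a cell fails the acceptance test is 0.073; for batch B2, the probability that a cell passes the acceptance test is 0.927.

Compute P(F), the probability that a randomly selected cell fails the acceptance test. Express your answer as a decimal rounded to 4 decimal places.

P(F|B2) = 1 − 0.927 = 0.073.
By the law of total probability,
P(F) = P(F|B1)·P(B1) + P(F|B2)·P(B2)
      = 0.073·0.838 + 0.073·0.162
      = 0.061174 + 0.011826 = 0.073

P(F) ≈ 0.0730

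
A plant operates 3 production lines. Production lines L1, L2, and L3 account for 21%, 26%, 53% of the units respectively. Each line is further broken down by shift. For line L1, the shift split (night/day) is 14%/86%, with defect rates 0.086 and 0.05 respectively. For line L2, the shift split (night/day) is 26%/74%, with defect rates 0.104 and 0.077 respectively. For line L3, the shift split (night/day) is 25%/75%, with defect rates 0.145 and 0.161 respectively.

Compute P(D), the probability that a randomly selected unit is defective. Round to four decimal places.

P(D|L1) = 0.14·0.086 + 0.86·0.05 = 0.01204 + 0.043 = 0.05504
P(D|L2) = 0.26·0.104 + 0.74·0.077 = 0.02704 + 0.05698 = 0.08402
P(D|L3) = 0.25·0.145 + 0.75·0.161 = 0.03625 + 0.12075 = 0.157
Then overall,
P(D) = 0.21·0.05504 + 0.26·0.08402 + 0.53·0.157
      = 0.0115584 + 0.0218452 + 0.08321 = 0.1166136

0.1166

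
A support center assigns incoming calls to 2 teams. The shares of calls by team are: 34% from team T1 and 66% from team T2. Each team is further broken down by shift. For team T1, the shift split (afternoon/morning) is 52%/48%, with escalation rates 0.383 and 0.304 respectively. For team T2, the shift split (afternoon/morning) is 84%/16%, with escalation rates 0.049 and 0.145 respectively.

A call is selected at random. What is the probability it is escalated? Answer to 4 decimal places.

0.1598

P(E|T1) = 0.52·0.383 + 0.48·0.304 = 0.19916 + 0.14592 = 0.34508
P(E|T2) = 0.84·0.049 + 0.16·0.145 = 0.04116 + 0.0232 = 0.06436
Then overall,
P(E) = 0.34·0.34508 + 0.66·0.06436
      = 0.1173272 + 0.0424776 = 0.1598048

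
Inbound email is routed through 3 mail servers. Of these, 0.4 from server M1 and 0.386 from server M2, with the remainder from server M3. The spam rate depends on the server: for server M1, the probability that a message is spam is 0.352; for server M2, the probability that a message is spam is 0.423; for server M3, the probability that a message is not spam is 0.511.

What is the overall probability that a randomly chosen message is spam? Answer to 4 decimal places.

0.4087

P(M3) = 1 − (0.4 + 0.386) = 0.214.
P(S|M3) = 1 − 0.511 = 0.489.
P(S) = P(S|M1)·P(M1) + P(S|M2)·P(M2) + P(S|M3)·P(M3)
      = 0.352·0.4 + 0.423·0.386 + 0.489·0.214
      = 0.1408 + 0.163278 + 0.104646 = 0.408724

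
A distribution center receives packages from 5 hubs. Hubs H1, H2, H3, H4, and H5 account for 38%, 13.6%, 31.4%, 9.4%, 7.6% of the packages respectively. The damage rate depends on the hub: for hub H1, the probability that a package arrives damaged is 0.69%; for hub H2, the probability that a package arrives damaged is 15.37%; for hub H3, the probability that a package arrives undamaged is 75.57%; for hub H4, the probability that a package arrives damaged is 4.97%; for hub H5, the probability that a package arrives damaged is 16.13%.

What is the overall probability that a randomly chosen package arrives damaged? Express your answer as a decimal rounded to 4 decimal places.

P(D|H3) = 1 − 0.7557 = 0.2443.
Using total probability over the partition,
P(D) = P(D|H1)·P(H1) + P(D|H2)·P(H2) + P(D|H3)·P(H3) + P(D|H4)·P(H4) + P(D|H5)·P(H5)
      = 0.0069·0.38 + 0.1537·0.136 + 0.2443·0.314 + 0.0497·0.094 + 0.1613·0.076
      = 0.002622 + 0.0209032 + 0.0767102 + 0.0046718 + 0.0122588 = 0.117166

0.1172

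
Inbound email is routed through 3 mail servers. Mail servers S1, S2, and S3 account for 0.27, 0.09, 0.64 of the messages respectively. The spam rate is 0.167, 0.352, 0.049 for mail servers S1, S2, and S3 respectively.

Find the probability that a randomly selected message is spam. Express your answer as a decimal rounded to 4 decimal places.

P(S) = P(S|S1)·P(S1) + P(S|S2)·P(S2) + P(S|S3)·P(S3)
      = 0.167·0.27 + 0.352·0.09 + 0.049·0.64
      = 0.04509 + 0.03168 + 0.03136 = 0.10813

P(S) ≈ 0.1081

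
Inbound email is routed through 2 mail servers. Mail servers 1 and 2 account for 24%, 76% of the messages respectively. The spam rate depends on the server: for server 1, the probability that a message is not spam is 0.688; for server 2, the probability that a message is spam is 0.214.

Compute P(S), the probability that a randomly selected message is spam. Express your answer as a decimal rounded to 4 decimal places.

P(S) ≈ 0.2375

P(S|1) = 1 − 0.688 = 0.312.
P(S) = P(S|1)·P(1) + P(S|2)·P(2)
      = 0.312·0.24 + 0.214·0.76
      = 0.07488 + 0.16264 = 0.23752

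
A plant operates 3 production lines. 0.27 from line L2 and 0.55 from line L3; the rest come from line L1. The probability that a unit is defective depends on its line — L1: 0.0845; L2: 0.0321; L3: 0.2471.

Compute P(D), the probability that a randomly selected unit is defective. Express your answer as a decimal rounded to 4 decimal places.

P(L1) = 1 − (0.27 + 0.55) = 0.18.
P(D) = P(D|L1)·P(L1) + P(D|L2)·P(L2) + P(D|L3)·P(L3)
      = 0.0845·0.18 + 0.0321·0.27 + 0.2471·0.55
      = 0.01521 + 0.008667 + 0.135905 = 0.159782

0.1598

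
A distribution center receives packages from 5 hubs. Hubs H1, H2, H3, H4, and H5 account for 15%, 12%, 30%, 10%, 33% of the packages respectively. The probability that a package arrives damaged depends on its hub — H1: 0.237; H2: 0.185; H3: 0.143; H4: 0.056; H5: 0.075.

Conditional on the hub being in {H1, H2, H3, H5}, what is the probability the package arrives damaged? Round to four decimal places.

0.1393

Let S = {H1, H2, H3, H5}.
P(S) = 0.15 + 0.12 + 0.3 + 0.33 = 0.9.
P(D ∩ S) = 0.237·0.15 + 0.185·0.12 + 0.143·0.3 + 0.075·0.33 = 0.03555 + 0.0222 + 0.0429 + 0.02475 = 0.1254.
P(D | S) = 0.1254 / 0.9 = 0.139333…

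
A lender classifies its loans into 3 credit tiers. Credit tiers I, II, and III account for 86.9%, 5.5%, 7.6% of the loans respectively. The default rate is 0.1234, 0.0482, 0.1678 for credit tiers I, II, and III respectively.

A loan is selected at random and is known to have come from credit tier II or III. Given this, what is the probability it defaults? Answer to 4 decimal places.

0.1176

Let S = {II, III}.
P(S) = 0.055 + 0.076 = 0.131.
P(D ∩ S) = 0.0482·0.055 + 0.1678·0.076 = 0.002651 + 0.0127528 = 0.0154038.
P(D | S) = 0.0154038 / 0.131 = 0.117586…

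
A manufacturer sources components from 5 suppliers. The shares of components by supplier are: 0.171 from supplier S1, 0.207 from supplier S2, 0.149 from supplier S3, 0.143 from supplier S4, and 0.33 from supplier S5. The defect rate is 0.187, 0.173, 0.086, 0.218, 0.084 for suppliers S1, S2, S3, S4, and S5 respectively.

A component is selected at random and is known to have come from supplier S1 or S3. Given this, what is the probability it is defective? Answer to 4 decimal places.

0.1400

Let S = {S1, S3}.
P(S) = 0.171 + 0.149 = 0.32.
P(D ∩ S) = 0.187·0.171 + 0.086·0.149 = 0.031977 + 0.012814 = 0.044791.
P(D | S) = 0.044791 / 0.32 = 0.139972…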